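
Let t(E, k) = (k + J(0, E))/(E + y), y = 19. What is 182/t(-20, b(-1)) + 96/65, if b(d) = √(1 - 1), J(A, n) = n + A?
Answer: 275/26 ≈ 10.577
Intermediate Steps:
J(A, n) = A + n
b(d) = 0 (b(d) = √0 = 0)
t(E, k) = (E + k)/(19 + E) (t(E, k) = (k + (0 + E))/(E + 19) = (k + E)/(19 + E) = (E + k)/(19 + E))
182/t(-20, b(-1)) + 96/65 = 182/(((-20 + 0)/(19 - 20))) + 96/65 = 182/((-20/(-1))) + 96*(1/65) = 182/((-1*(-20))) + 96/65 = 182/20 + 96/65 = 182*(1/20) + 96/65 = 91/10 + 96/65 = 275/26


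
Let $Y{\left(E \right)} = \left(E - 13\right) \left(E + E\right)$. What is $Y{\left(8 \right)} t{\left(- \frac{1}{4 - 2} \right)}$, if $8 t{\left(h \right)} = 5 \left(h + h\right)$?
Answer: $50$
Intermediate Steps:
$t{\left(h \right)} = \frac{5 h}{4}$ ($t{\left(h \right)} = \frac{5 \left(h + h\right)}{8} = \frac{5 \cdot 2 h}{8} = \frac{10 h}{8} = \frac{5 h}{4}$)
$Y{\left(E \right)} = 2 E \left(-13 + E\right)$ ($Y{\left(E \right)} = \left(-13 + E\right) 2 E = 2 E \left(-13 + E\right)$)
$Y{\left(8 \right)} t{\left(- \frac{1}{4 - 2} \right)} = 2 \cdot 8 \left(-13 + 8\right) \frac{5 \left(- \frac{1}{4 - 2}\right)}{4} = 2 \cdot 8 \left(-5\right) \frac{5 \left(- \frac{1}{4 - 2}\right)}{4} = - 80 \frac{5 \left(- \frac{1}{2}\right)}{4} = - 80 \frac{5 \left(\left(-1\right) \frac{1}{2}\right)}{4} = - 80 \cdot \frac{5}{4} \left(- \frac{1}{2}\right) = \left(-80\right) \left(- \frac{5}{8}\right) = 50$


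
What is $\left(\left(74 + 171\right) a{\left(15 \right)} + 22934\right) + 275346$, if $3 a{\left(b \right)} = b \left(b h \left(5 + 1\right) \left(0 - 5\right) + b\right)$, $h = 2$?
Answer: $-785845$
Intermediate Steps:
$a{\left(b \right)} = - \frac{59 b^{2}}{3}$ ($a{\left(b \right)} = \frac{b \left(b 2 \left(5 + 1\right) \left(0 - 5\right) + b\right)}{3} = \frac{b \left(2 b 6 \left(-5\right) + b\right)}{3} = \frac{b \left(2 b \left(-30\right) + b\right)}{3} = \frac{b \left(- 60 b + b\right)}{3} = \frac{b \left(- 59 b\right)}{3} = \frac{\left(-59\right) b^{2}}{3} = - \frac{59 b^{2}}{3}$)
$\left(\left(74 + 171\right) a{\left(15 \right)} + 22934\right) + 275346 = \left(\left(74 + 171\right) \left(- \frac{59 \cdot 15^{2}}{3}\right) + 22934\right) + 275346 = \left(245 \left(\left(- \frac{59}{3}\right) 225\right) + 22934\right) + 275346 = \left(245 \left(-4425\right) + 22934\right) + 275346 = \left(-1084125 + 22934\right) + 275346 = -1061191 + 275346 = -785845$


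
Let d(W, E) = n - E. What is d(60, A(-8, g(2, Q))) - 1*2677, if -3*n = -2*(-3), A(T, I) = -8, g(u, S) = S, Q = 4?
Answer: -2671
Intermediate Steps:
n = -2 (n = -(-2)*(-3)/3 = -⅓*6 = -2)
d(W, E) = -2 - E
d(60, A(-8, g(2, Q))) - 1*2677 = (-2 - 1*(-8)) - 1*2677 = (-2 + 8) - 2677 = 6 - 2677 = -2671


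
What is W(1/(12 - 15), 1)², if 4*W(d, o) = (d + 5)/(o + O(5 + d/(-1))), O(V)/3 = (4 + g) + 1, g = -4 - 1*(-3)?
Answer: 49/6084 ≈ 0.0080539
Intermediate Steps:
g = -1 (g = -4 + 3 = -1)
O(V) = 12 (O(V) = 3*((4 - 1) + 1) = 3*(3 + 1) = 3*4 = 12)
W(d, o) = (5 + d)/(4*(12 + o)) (W(d, o) = ((d + 5)/(o + 12))/4 = ((5 + d)/(12 + o))/4 = (5 + d)/(4*(12 + o)))
W(1/(12 - 15), 1)² = ((5 + 1/(12 - 15))/(4*(12 + 1)))² = ((¼)*(5 + 1/(-3))/13)² = ((¼)*(1/13)*(5 - ⅓))² = ((¼)*(1/13)*(14/3))² = (7/78)² = 49/6084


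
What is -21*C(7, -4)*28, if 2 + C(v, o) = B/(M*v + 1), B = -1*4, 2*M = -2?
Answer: 784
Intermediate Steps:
M = -1 (M = (½)*(-2) = -1)
B = -4
C(v, o) = -2 - 4/(1 - v) (C(v, o) = -2 - 4/(-v + 1) = -2 - 4/(1 - v))
-21*C(7, -4)*28 = -42*(3 - 1*7)/(-1 + 7)*28 = -42*(3 - 7)/6*28 = -42*(-4)/6*28 = -21*(-4/3)*28 = 28*28 = 784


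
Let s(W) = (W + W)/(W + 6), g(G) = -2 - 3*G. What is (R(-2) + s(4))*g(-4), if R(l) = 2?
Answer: 28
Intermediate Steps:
s(W) = 2*W/(6 + W) (s(W) = (2*W)/(6 + W) = 2*W/(6 + W))
(R(-2) + s(4))*g(-4) = (2 + 2*4/(6 + 4))*(-2 - 3*(-4)) = (2 + 2*4/10)*(-2 + 12) = (2 + 2*4*(1/10))*10 = (2 + 4/5)*10 = (14/5)*10 = 28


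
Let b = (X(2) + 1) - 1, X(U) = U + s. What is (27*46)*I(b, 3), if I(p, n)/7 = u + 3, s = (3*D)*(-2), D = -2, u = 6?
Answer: 78246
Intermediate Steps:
s = 12 (s = (3*(-2))*(-2) = -6*(-2) = 12)
X(U) = 12 + U (X(U) = U + 12 = 12 + U)
b = 14 (b = ((12 + 2) + 1) - 1 = (14 + 1) - 1 = 15 - 1 = 14)
I(p, n) = 63 (I(p, n) = 7*(6 + 3) = 7*9 = 63)
(27*46)*I(b, 3) = (27*46)*63 = 1242*63 = 78246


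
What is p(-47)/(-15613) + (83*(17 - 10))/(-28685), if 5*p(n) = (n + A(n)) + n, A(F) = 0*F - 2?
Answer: -8520401/447858905 ≈ -0.019025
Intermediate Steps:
A(F) = -2 (A(F) = 0 - 2 = -2)
p(n) = -2/5 + 2*n/5 (p(n) = ((n - 2) + n)/5 = ((-2 + n) + n)/5 = (-2 + 2*n)/5 = -2/5 + 2*n/5)
p(-47)/(-15613) + (83*(17 - 10))/(-28685) = (-2/5 + (2/5)*(-47))/(-15613) + (83*(17 - 10))/(-28685) = (-2/5 - 94/5)*(-1/15613) + (83*7)*(-1/28685) = -96/5*(-1/15613) + 581*(-1/28685) = 96/78065 - 581/28685 = -8520401/447858905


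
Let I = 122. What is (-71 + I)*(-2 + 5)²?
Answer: 459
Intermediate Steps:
(-71 + I)*(-2 + 5)² = (-71 + 122)*(-2 + 5)² = 51*3² = 51*9 = 459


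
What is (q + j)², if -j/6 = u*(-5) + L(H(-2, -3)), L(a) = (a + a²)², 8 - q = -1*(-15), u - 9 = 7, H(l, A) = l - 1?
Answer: 66049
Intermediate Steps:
H(l, A) = -1 + l
u = 16 (u = 9 + 7 = 16)
q = -7 (q = 8 - (-1)*(-15) = 8 - 1*15 = 8 - 15 = -7)
j = 264 (j = -6*(16*(-5) + (-1 - 2)²*(1 + (-1 - 2))²) = -6*(-80 + (-3)²*(1 - 3)²) = -6*(-80 + 9*(-2)²) = -6*(-80 + 9*4) = -6*(-80 + 36) = -6*(-44) = 264)
(q + j)² = (-7 + 264)² = 257² = 66049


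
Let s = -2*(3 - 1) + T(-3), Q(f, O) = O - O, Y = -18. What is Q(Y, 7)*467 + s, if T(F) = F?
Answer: -7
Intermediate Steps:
Q(f, O) = 0
s = -7 (s = -2*(3 - 1) - 3 = -2*2 - 3 = -4 - 3 = -7)
Q(Y, 7)*467 + s = 0*467 - 7 = 0 - 7 = -7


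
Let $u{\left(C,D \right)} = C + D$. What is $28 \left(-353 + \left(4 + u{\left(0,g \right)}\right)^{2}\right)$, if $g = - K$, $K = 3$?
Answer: $-9856$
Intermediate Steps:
$g = -3$ ($g = \left(-1\right) 3 = -3$)
$28 \left(-353 + \left(4 + u{\left(0,g \right)}\right)^{2}\right) = 28 \left(-353 + \left(4 + \left(0 - 3\right)\right)^{2}\right) = 28 \left(-353 + \left(4 - 3\right)^{2}\right) = 28 \left(-353 + 1^{2}\right) = 28 \left(-353 + 1\right) = 28 \left(-352\right) = -9856$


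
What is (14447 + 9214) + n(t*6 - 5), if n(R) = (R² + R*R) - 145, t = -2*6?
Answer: 35374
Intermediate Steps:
t = -12
n(R) = -145 + 2*R² (n(R) = (R² + R²) - 145 = 2*R² - 145 = -145 + 2*R²)
(14447 + 9214) + n(t*6 - 5) = (14447 + 9214) + (-145 + 2*(-12*6 - 5)²) = 23661 + (-145 + 2*(-72 - 5)²) = 23661 + (-145 + 2*(-77)²) = 23661 + (-145 + 2*5929) = 23661 + (-145 + 11858) = 23661 + 11713 = 35374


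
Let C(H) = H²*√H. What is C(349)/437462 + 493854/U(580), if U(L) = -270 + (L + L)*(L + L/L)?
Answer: 246927/336845 + 121801*√349/437462 ≈ 5.9345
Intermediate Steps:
C(H) = H^(5/2)
U(L) = -270 + 2*L*(1 + L) (U(L) = -270 + (2*L)*(L + 1) = -270 + (2*L)*(1 + L) = -270 + 2*L*(1 + L))
C(349)/437462 + 493854/U(580) = 349^(5/2)/437462 + 493854/(-270 + 2*580 + 2*580²) = (121801*√349)*(1/437462) + 493854/(-270 + 1160 + 2*336400) = 121801*√349/437462 + 493854/(-270 + 1160 + 672800) = 121801*√349/437462 + 493854/673690 = 121801*√349/437462 + 493854*(1/673690) = 121801*√349/437462 + 246927/336845 = 246927/336845 + 121801*√349/437462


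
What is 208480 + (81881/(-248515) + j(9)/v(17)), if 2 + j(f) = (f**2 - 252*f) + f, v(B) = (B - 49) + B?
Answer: 155539328497/745545 ≈ 2.0863e+5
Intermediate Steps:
v(B) = -49 + 2*B (v(B) = (-49 + B) + B = -49 + 2*B)
j(f) = -2 + f**2 - 251*f (j(f) = -2 + ((f**2 - 252*f) + f) = -2 + (f**2 - 251*f) = -2 + f**2 - 251*f)
208480 + (81881/(-248515) + j(9)/v(17)) = 208480 + (81881/(-248515) + (-2 + 9**2 - 251*9)/(-49 + 2*17)) = 208480 + (81881*(-1/248515) + (-2 + 81 - 2259)/(-49 + 34)) = 208480 + (-81881/248515 - 2180/(-15)) = 208480 + (-81881/248515 - 2180*(-1/15)) = 208480 + (-81881/248515 + 436/3) = 208480 + 108106897/745545 = 155539328497/745545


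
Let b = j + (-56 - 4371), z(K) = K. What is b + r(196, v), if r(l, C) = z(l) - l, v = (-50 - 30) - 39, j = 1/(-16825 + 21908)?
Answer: -22502440/5083 ≈ -4427.0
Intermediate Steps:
j = 1/5083 ≈ 0.00019673
v = -119 (v = -80 - 39 = -119)
r(l, C) = 0 (r(l, C) = l - l = 0)
b = -22502440/5083 (b = 1/5083 + (-56 - 4371) = 1/5083 - 4427 = -22502440/5083 ≈ -4427.0)
b + r(196, v) = -22502440/5083 + 0 = -22502440/5083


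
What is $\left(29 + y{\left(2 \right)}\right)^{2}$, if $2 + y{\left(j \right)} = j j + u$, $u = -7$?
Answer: $576$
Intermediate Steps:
$y{\left(j \right)} = -9 + j^{2}$ ($y{\left(j \right)} = -2 + \left(j j - 7\right) = -2 + \left(j^{2} - 7\right) = -2 + \left(-7 + j^{2}\right) = -9 + j^{2}$)
$\left(29 + y{\left(2 \right)}\right)^{2} = \left(29 - \left(9 - 2^{2}\right)\right)^{2} = \left(29 + \left(-9 + 4\right)\right)^{2} = \left(29 - 5\right)^{2} = 24^{2} = 576$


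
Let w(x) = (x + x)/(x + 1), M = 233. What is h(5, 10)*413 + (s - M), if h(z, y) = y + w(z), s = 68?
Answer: 13960/3 ≈ 4653.3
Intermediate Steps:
w(x) = 2*x/(1 + x) (w(x) = (2*x)/(1 + x) = 2*x/(1 + x))
h(z, y) = y + 2*z/(1 + z)
h(5, 10)*413 + (s - M) = ((2*5 + 10*(1 + 5))/(1 + 5))*413 + (68 - 1*233) = ((10 + 10*6)/6)*413 + (68 - 233) = ((10 + 60)/6)*413 - 165 = ((1/6)*70)*413 - 165 = (35/3)*413 - 165 = 14455/3 - 165 = 13960/3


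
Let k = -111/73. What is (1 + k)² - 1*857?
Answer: -4565509/5329 ≈ -856.73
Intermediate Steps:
k = -111/73 (k = -111*1/73 = -111/73 ≈ -1.5205)
(1 + k)² - 1*857 = (1 - 111/73)² - 1*857 = (-38/73)² - 857 = 1444/5329 - 857 = -4565509/5329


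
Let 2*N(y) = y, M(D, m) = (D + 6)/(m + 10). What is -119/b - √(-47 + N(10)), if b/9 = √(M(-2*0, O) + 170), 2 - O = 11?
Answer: -119*√11/396 - I*√42 ≈ -0.99666 - 6.4807*I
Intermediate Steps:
O = -9 (O = 2 - 1*11 = 2 - 11 = -9)
M(D, m) = (6 + D)/(10 + m)
N(y) = y/2
b = 36*√11 (b = 9*√((6 - 2*0)/(10 - 9) + 170) = 9*√((6 + 0)/1 + 170) = 9*√(1*6 + 170) = 9*√(6 + 170) = 9*√176 = 9*(4*√11) = 36*√11 ≈ 119.40)
-119/b - √(-47 + N(10)) = -119*√11/396 - √(-47 + (½)*10) = -119*√11/396 - √(-47 + 5) = -119*√11/396 - √(-42) = -119*√11/396 - I*√42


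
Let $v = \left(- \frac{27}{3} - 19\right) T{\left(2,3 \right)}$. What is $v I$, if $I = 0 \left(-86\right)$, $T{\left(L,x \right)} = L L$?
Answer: $0$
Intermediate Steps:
$T{\left(L,x \right)} = L^{2}$
$v = -112$ ($v = \left(- \frac{27}{3} - 19\right) 2^{2} = \left(\left(-27\right) \frac{1}{3} - 19\right) 4 = \left(-9 - 19\right) 4 = \left(-28\right) 4 = -112$)
$I = 0$
$v I = \left(-112\right) 0 = 0$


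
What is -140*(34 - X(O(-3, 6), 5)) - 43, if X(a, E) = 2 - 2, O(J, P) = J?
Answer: -4803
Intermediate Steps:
X(a, E) = 0
-140*(34 - X(O(-3, 6), 5)) - 43 = -140*(34 - 1*0) - 43 = -140*(34 + 0) - 43 = -140*34 - 43 = -4760 - 43 = -4803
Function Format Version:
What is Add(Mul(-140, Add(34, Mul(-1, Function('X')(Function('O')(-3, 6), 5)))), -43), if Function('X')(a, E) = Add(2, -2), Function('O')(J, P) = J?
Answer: -4803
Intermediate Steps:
Function('X')(a, E) = 0
Add(Mul(-140, Add(34, Mul(-1, Function('X')(Function('O')(-3, 6), 5)))), -43) = Add(Mul(-140, Add(34, Mul(-1, 0))), -43) = Add(Mul(-140, Add(34, 0)), -43) = Add(Mul(-140, 34), -43) = Add(-4760, -43) = -4803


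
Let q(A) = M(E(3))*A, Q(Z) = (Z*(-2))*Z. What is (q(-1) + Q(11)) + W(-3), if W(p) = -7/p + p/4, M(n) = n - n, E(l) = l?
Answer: -2885/12 ≈ -240.42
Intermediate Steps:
M(n) = 0
Q(Z) = -2*Z² (Q(Z) = (-2*Z)*Z = -2*Z²)
q(A) = 0 (q(A) = 0*A = 0)
W(p) = -7/p + p/4 (W(p) = -7/p + p*(¼) = -7/p + p/4)
(q(-1) + Q(11)) + W(-3) = (0 - 2*11²) + (-7/(-3) + (¼)*(-3)) = (0 - 2*121) + (-7*(-⅓) - ¾) = (0 - 242) + (7/3 - ¾) = -242 + 19/12 = -2885/12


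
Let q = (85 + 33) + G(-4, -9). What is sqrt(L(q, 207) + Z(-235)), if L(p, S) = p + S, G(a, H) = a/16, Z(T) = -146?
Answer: sqrt(715)/2 ≈ 13.370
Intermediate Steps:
G(a, H) = a/16 (G(a, H) = a*(1/16) = a/16)
q = 471/4 (q = (85 + 33) + (1/16)*(-4) = 118 - 1/4 = 471/4 ≈ 117.75)
L(p, S) = S + p
sqrt(L(q, 207) + Z(-235)) = sqrt((207 + 471/4) - 146) = sqrt(1299/4 - 146) = sqrt(715/4) = sqrt(715)/2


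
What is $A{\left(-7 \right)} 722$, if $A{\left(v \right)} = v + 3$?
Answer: $-2888$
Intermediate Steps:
$A{\left(v \right)} = 3 + v$
$A{\left(-7 \right)} 722 = \left(3 - 7\right) 722 = \left(-4\right) 722 = -2888$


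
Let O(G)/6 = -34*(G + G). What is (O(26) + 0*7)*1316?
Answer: -13960128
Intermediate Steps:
O(G) = -408*G (O(G) = 6*(-34*(G + G)) = 6*(-68*G) = -408*G)
(O(26) + 0*7)*1316 = (-408*26 + 0*7)*1316 = (-10608 + 0)*1316 = -10608*1316 = -13960128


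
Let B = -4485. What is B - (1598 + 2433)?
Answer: -8516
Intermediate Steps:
B - (1598 + 2433) = -4485 - (1598 + 2433) = -4485 - 1*4031 = -4485 - 4031 = -8516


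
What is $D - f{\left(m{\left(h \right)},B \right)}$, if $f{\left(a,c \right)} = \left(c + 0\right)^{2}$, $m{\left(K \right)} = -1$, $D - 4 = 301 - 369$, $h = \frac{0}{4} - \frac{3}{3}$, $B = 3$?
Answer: $-73$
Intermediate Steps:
$h = -1$ ($h = 0 \cdot \frac{1}{4} - 1 = 0 - 1 = -1$)
$D = -64$ ($D = 4 + \left(301 - 369\right) = 4 - 68 = -64$)
$f{\left(a,c \right)} = c^{2}$
$D - f{\left(m{\left(h \right)},B \right)} = -64 - 3^{2} = -64 - 9 = -73$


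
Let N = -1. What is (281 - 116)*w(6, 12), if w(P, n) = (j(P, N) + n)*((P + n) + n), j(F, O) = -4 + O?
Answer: 34650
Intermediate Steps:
w(P, n) = (-5 + n)*(P + 2*n) (w(P, n) = ((-4 - 1) + n)*((P + n) + n) = (-5 + n)*(P + 2*n))
(281 - 116)*w(6, 12) = (281 - 116)*(-10*12 - 5*6 + 2*12² + 6*12) = 165*(-120 - 30 + 2*144 + 72) = 165*(-120 - 30 + 288 + 72) = 165*210 = 34650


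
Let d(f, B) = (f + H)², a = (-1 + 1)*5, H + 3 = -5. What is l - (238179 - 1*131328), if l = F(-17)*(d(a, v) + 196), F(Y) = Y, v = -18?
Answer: -111271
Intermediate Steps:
H = -8 (H = -3 - 5 = -8)
a = 0 (a = 0*5 = 0)
d(f, B) = (-8 + f)² (d(f, B) = (f - 8)² = (-8 + f)²)
l = -4420 (l = -17*((-8 + 0)² + 196) = -17*((-8)² + 196) = -17*(64 + 196) = -17*260 = -4420)
l - (238179 - 1*131328) = -4420 - (238179 - 1*131328) = -4420 - (238179 - 131328) = -4420 - 1*106851 = -4420 - 106851 = -111271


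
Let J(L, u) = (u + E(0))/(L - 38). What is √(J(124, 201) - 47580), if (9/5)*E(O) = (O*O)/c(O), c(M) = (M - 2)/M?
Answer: 3*I*√39098266/86 ≈ 218.12*I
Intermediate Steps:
c(M) = (-2 + M)/M
E(O) = 5*O³/(9*(-2 + O)) (E(O) = 5*((O*O)/(((-2 + O)/O)))/9 = 5*(O²*(O/(-2 + O)))/9 = 5*(O³/(-2 + O))/9 = 5*O³/(9*(-2 + O)))
J(L, u) = u/(-38 + L) (J(L, u) = (u + (5/9)*0³/(-2 + 0))/(L - 38) = (u + (5/9)*0/(-2))/(-38 + L) = (u + (5/9)*0*(-½))/(-38 + L) = (u + 0)/(-38 + L) = u/(-38 + L))
√(J(124, 201) - 47580) = √(201/(-38 + 124) - 47580) = √(201/86 - 47580) = √(-4091679/86) = 3*I*√39098266/86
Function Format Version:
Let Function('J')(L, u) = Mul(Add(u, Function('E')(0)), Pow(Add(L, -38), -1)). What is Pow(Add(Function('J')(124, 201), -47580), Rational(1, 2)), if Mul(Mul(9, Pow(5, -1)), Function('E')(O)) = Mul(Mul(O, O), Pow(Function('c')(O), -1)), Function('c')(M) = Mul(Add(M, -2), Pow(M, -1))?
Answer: Mul(Rational(3, 86), I, Pow(39098266, Rational(1, 2))) ≈ Mul(218.12, I)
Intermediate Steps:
Function('c')(M) = Mul(Pow(M, -1), Add(-2, M)) (Function('c')(M) = Mul(Add(-2, M), Pow(M, -1)) = Mul(Pow(M, -1), Add(-2, M)))
Function('E')(O) = Mul(Rational(5, 9), Pow(O, 3), Pow(Add(-2, O), -1)) (Function('E')(O) = Mul(Rational(5, 9), Mul(Mul(O, O), Pow(Mul(Pow(O, -1), Add(-2, O)), -1))) = Mul(Rational(5, 9), Mul(Pow(O, 2), Mul(O, Pow(Add(-2, O), -1)))) = Mul(Rational(5, 9), Mul(Pow(O, 3), Pow(Add(-2, O), -1))) = Mul(Rational(5, 9), Pow(O, 3), Pow(Add(-2, O), -1)))
Function('J')(L, u) = Mul(u, Pow(Add(-38, L), -1)) (Function('J')(L, u) = Mul(Add(u, Mul(Rational(5, 9), Pow(0, 3), Pow(Add(-2, 0), -1))), Pow(Add(L, -38), -1)) = Mul(Add(u, Mul(Rational(5, 9), 0, Pow(-2, -1))), Pow(Add(-38, L), -1)) = Mul(Add(u, Mul(Rational(5, 9), 0, Rational(-1, 2))), Pow(Add(-38, L), -1)) = Mul(Add(u, 0), Pow(Add(-38, L), -1)) = Mul(u, Pow(Add(-38, L), -1)))
Pow(Add(Function('J')(124, 201), -47580), Rational(1, 2)) = Pow(Add(Mul(201, Pow(Add(-38, 124), -1)), -47580), Rational(1, 2)) = Pow(Add(Mul(201, Pow(86, -1)), -47580), Rational(1, 2)) = Pow(Add(Mul(201, Rational(1, 86)), -47580), Rational(1, 2)) = Pow(Add(Rational(201, 86), -47580), Rational(1, 2)) = Pow(Rational(-4091679, 86), Rational(1, 2)) = Mul(Rational(3, 86), I, Pow(39098266, Rational(1, 2)))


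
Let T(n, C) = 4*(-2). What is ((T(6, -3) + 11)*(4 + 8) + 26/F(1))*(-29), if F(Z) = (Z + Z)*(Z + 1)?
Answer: -2465/2 ≈ -1232.5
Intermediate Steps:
T(n, C) = -8
F(Z) = 2*Z*(1 + Z) (F(Z) = (2*Z)*(1 + Z) = 2*Z*(1 + Z))
((T(6, -3) + 11)*(4 + 8) + 26/F(1))*(-29) = ((-8 + 11)*(4 + 8) + 26/((2*1*(1 + 1))))*(-29) = (3*12 + 26/((2*1*2)))*(-29) = (36 + 26/4)*(-29) = (36 + 26*(¼))*(-29) = (36 + 13/2)*(-29) = (85/2)*(-29) = -2465/2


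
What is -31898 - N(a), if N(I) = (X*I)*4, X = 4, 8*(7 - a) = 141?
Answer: -31728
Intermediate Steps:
a = -85/8 (a = 7 - ⅛*141 = 7 - 141/8 = -85/8 ≈ -10.625)
N(I) = 16*I (N(I) = (4*I)*4 = 16*I)
-31898 - N(a) = -31898 - 16*(-85)/8 = -31898 - 1*(-170) = -31898 + 170 = -31728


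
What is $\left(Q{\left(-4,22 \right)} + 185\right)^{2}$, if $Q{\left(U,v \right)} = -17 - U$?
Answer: $29584$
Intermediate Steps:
$\left(Q{\left(-4,22 \right)} + 185\right)^{2} = \left(\left(-17 - -4\right) + 185\right)^{2} = \left(\left(-17 + 4\right) + 185\right)^{2} = \left(-13 + 185\right)^{2} = 172^{2} = 29584$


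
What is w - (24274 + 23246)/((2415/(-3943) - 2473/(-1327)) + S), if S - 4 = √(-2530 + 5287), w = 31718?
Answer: 2376963278814203913094/74725129329117713 - 1300983629662933920*√2757/74725129329117713 ≈ 30895.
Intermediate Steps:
S = 4 + √2757 (S = 4 + √(-2530 + 5287) = 4 + √2757 ≈ 56.507)
w - (24274 + 23246)/((2415/(-3943) - 2473/(-1327)) + S) = 31718 - (24274 + 23246)/((2415/(-3943) - 2473/(-1327)) + (4 + √2757)) = 31718 - 47520/((2415*(-1/3943) - 2473*(-1/1327)) + (4 + √2757)) = 31718 - 47520/((-2415/3943 + 2473/1327) + (4 + √2757)) = 31718 - 47520/(6546334/5232361 + (4 + √2757)) = 31718 - 47520/(27475778/5232361 + √2757)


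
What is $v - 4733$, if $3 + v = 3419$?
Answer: $-1317$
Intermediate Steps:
$v = 3416$ ($v = -3 + 3419 = 3416$)
$v - 4733 = 3416 - 4733 = -1317$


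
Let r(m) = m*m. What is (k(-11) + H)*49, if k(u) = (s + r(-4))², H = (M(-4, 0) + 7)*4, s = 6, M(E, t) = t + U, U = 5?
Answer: 26068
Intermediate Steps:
r(m) = m²
M(E, t) = 5 + t (M(E, t) = t + 5 = 5 + t)
H = 48 (H = ((5 + 0) + 7)*4 = (5 + 7)*4 = 12*4 = 48)
k(u) = 484 (k(u) = (6 + (-4)²)² = (6 + 16)² = 22² = 484)
(k(-11) + H)*49 = (484 + 48)*49 = 532*49 = 26068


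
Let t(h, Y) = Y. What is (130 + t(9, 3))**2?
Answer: 17689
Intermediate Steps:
(130 + t(9, 3))**2 = (130 + 3)**2 = 133**2 = 17689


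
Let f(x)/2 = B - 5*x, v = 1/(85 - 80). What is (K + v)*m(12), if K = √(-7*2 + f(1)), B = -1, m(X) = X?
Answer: 12/5 + 12*I*√26 ≈ 2.4 + 61.188*I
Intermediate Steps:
v = ⅕ (v = 1/5 = ⅕ ≈ 0.20000)
f(x) = -2 - 10*x (f(x) = 2*(-1 - 5*x) = -2 - 10*x)
K = I*√26 (K = √(-7*2 + (-2 - 10*1)) = √(-14 + (-2 - 10)) = √(-14 - 12) = √(-26) = I*√26 ≈ 5.099*I)
(K + v)*m(12) = (I*√26 + ⅕)*12 = (⅕ + I*√26)*12 = 12/5 + 12*I*√26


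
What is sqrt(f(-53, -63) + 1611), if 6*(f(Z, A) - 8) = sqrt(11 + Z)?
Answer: sqrt(58284 + 6*I*sqrt(42))/6 ≈ 40.237 + 0.013422*I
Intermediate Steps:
f(Z, A) = 8 + sqrt(11 + Z)/6
sqrt(f(-53, -63) + 1611) = sqrt((8 + sqrt(11 - 53)/6) + 1611) = sqrt((8 + sqrt(-42)/6) + 1611) = sqrt((8 + (I*sqrt(42))/6) + 1611) = sqrt((8 + I*sqrt(42)/6) + 1611) = sqrt(1619 + I*sqrt(42)/6)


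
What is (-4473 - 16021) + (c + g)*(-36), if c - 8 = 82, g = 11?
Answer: -24130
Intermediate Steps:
c = 90 (c = 8 + 82 = 90)
(-4473 - 16021) + (c + g)*(-36) = (-4473 - 16021) + (90 + 11)*(-36) = -20494 + 101*(-36) = -20494 - 3636 = -24130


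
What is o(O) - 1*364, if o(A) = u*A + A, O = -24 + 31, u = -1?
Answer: -364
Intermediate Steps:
O = 7
o(A) = 0 (o(A) = -A + A = 0)
o(O) - 1*364 = 0 - 1*364 = 0 - 364 = -364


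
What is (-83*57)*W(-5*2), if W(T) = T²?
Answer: -473100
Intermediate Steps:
(-83*57)*W(-5*2) = (-83*57)*(-5*2)² = -4731*(-10)² = -4731*100 = -473100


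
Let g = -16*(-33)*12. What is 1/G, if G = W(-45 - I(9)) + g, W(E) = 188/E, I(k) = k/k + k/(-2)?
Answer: 83/525512 ≈ 0.00015794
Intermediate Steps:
I(k) = 1 - k/2 (I(k) = 1 + k*(-½) = 1 - k/2)
g = 6336 (g = 528*12 = 6336)
G = 525512/83 (G = 188/(-45 - (1 - ½*9)) + 6336 = 188/(-45 - (1 - 9/2)) + 6336 = 188/(-45 - 1*(-7/2)) + 6336 = 188/(-45 + 7/2) + 6336 = 188/(-83/2) + 6336 = 188*(-2/83) + 6336 = -376/83 + 6336 = 525512/83 ≈ 6331.5)
1/G = 1/(525512/83) = 83/525512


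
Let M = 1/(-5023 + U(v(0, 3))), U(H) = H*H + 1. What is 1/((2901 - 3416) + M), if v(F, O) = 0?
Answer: -5022/2586331 ≈ -0.0019417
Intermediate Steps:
U(H) = 1 + H² (U(H) = H² + 1 = 1 + H²)
M = -1/5022 (M = 1/(-5023 + (1 + 0²)) = 1/(-5023 + (1 + 0)) = 1/(-5023 + 1) = 1/(-5022) = -1/5022 ≈ -0.00019912)
1/((2901 - 3416) + M) = 1/((2901 - 3416) - 1/5022) = 1/(-515 - 1/5022) = 1/(-2586331/5022) = -5022/2586331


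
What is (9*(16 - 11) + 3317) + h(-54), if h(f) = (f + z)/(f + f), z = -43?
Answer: 363193/108 ≈ 3362.9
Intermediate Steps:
h(f) = (-43 + f)/(2*f) (h(f) = (f - 43)/(f + f) = (-43 + f)/((2*f)) = (-43 + f)*(1/(2*f)) = (-43 + f)/(2*f))
(9*(16 - 11) + 3317) + h(-54) = (9*(16 - 11) + 3317) + (½)*(-43 - 54)/(-54) = (9*5 + 3317) + (½)*(-1/54)*(-97) = (45 + 3317) + 97/108 = 3362 + 97/108 = 363193/108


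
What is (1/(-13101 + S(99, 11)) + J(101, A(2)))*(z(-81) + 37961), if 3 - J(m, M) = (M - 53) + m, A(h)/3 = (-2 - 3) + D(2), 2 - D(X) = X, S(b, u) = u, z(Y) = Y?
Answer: -1487551388/1309 ≈ -1.1364e+6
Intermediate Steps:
D(X) = 2 - X
A(h) = -15 (A(h) = 3*((-2 - 3) + (2 - 1*2)) = 3*(-5 + (2 - 2)) = 3*(-5 + 0) = 3*(-5) = -15)
J(m, M) = 56 - M - m (J(m, M) = 3 - ((M - 53) + m) = 3 - ((-53 + M) + m) = 3 - (-53 + M + m) = 3 + (53 - M - m) = 56 - M - m)
(1/(-13101 + S(99, 11)) + J(101, A(2)))*(z(-81) + 37961) = (1/(-13101 + 11) + (56 - 1*(-15) - 1*101))*(-81 + 37961) = (1/(-13090) + (56 + 15 - 101))*37880 = (-1/13090 - 30)*37880 = -392701/13090*37880 = -1487551388/1309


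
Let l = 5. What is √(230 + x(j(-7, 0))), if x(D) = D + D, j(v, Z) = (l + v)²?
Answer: √238 ≈ 15.427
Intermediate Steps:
j(v, Z) = (5 + v)²
x(D) = 2*D
√(230 + x(j(-7, 0))) = √(230 + 2*(5 - 7)²) = √(230 + 2*(-2)²) = √(230 + 2*4) = √(230 + 8) = √238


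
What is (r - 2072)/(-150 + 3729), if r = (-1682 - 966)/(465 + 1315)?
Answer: -922702/1592655 ≈ -0.57935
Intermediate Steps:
r = -662/445 (r = -2648/1780 = -2648*1/1780 = -662/445 ≈ -1.4876)
(r - 2072)/(-150 + 3729) = (-662/445 - 2072)/(-150 + 3729) = -922702/445/3579 = -922702/445*1/3579 = -922702/1592655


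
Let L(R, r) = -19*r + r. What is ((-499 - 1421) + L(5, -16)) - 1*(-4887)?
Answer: 3255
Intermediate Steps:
L(R, r) = -18*r
((-499 - 1421) + L(5, -16)) - 1*(-4887) = ((-499 - 1421) - 18*(-16)) - 1*(-4887) = (-1920 + 288) + 4887 = -1632 + 4887 = 3255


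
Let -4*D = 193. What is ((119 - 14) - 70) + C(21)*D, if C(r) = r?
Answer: -3913/4 ≈ -978.25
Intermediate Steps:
D = -193/4 (D = -¼*193 = -193/4 ≈ -48.250)
((119 - 14) - 70) + C(21)*D = ((119 - 14) - 70) + 21*(-193/4) = (105 - 70) - 4053/4 = 35 - 4053/4 = -3913/4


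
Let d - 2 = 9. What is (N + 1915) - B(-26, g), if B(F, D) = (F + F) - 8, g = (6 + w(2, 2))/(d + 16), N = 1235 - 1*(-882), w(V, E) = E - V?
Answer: 4092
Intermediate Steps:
d = 11 (d = 2 + 9 = 11)
N = 2117 (N = 1235 + 882 = 2117)
g = 2/9 (g = (6 + (2 - 1*2))/(11 + 16) = (6 + (2 - 2))/27 = (6 + 0)*(1/27) = 6*(1/27) = 2/9 ≈ 0.22222)
B(F, D) = -8 + 2*F (B(F, D) = 2*F - 8 = -8 + 2*F)
(N + 1915) - B(-26, g) = (2117 + 1915) - (-8 + 2*(-26)) = 4032 - (-8 - 52) = 4032 - 1*(-60) = 4032 + 60 = 4092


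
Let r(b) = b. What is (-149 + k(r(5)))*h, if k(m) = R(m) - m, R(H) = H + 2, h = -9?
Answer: 1323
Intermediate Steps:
R(H) = 2 + H
k(m) = 2 (k(m) = (2 + m) - m = 2)
(-149 + k(r(5)))*h = (-149 + 2)*(-9) = -147*(-9) = 1323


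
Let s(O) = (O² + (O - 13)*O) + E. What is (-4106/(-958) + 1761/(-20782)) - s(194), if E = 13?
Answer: -724283137087/9954578 ≈ -72759.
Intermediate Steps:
s(O) = 13 + O² + O*(-13 + O) (s(O) = (O² + (O - 13)*O) + 13 = (O² + (-13 + O)*O) + 13 = (O² + O*(-13 + O)) + 13 = 13 + O² + O*(-13 + O))
(-4106/(-958) + 1761/(-20782)) - s(194) = (-4106/(-958) + 1761/(-20782)) - (13 - 13*194 + 2*194²) = (-4106*(-1/958) + 1761*(-1/20782)) - (13 - 2522 + 2*37636) = (2053/479 - 1761/20782) - (13 - 2522 + 75272) = 41821927/9954578 - 1*72763 = 41821927/9954578 - 72763 = -724283137087/9954578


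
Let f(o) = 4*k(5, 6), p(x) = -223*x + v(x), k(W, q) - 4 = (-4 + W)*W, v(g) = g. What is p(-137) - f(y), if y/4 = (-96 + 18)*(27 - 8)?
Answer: 30378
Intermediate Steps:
k(W, q) = 4 + W*(-4 + W) (k(W, q) = 4 + (-4 + W)*W = 4 + W*(-4 + W))
y = -5928 (y = 4*((-96 + 18)*(27 - 8)) = 4*(-78*19) = 4*(-1482) = -5928)
p(x) = -222*x (p(x) = -223*x + x = -222*x)
f(o) = 36 (f(o) = 4*(4 + 5**2 - 4*5) = 4*(4 + 25 - 20) = 4*9 = 36)
p(-137) - f(y) = -222*(-137) - 1*36 = 30414 - 36 = 30378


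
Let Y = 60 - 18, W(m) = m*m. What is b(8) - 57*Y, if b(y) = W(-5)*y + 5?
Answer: -2189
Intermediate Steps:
W(m) = m**2
b(y) = 5 + 25*y (b(y) = (-5)**2*y + 5 = 25*y + 5 = 5 + 25*y)
Y = 42
b(8) - 57*Y = (5 + 25*8) - 57*42 = (5 + 200) - 2394 = 205 - 2394 = -2189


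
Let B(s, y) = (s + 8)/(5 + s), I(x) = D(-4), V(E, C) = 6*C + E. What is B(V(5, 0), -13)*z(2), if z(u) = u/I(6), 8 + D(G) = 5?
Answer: -13/15 ≈ -0.86667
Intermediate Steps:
V(E, C) = E + 6*C
D(G) = -3 (D(G) = -8 + 5 = -3)
I(x) = -3
B(s, y) = (8 + s)/(5 + s)
z(u) = -u/3 (z(u) = u/(-3) = u*(-⅓) = -u/3)
B(V(5, 0), -13)*z(2) = ((8 + (5 + 6*0))/(5 + (5 + 6*0)))*(-⅓*2) = ((8 + (5 + 0))/(5 + (5 + 0)))*(-⅔) = ((8 + 5)/(5 + 5))*(-⅔) = (13/10)*(-⅔) = -13/15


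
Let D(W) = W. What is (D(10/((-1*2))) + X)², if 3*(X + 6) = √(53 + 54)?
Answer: (33 - √107)²/9 ≈ 57.032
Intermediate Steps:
X = -6 + √107/3 (X = -6 + √(53 + 54)/3 = -6 + √107/3 ≈ -2.5520)
(D(10/((-1*2))) + X)² = (10/((-1*2)) + (-6 + √107/3))² = (10/(-2) + (-6 + √107/3))² = (10*(-½) + (-6 + √107/3))² = (-5 + (-6 + √107/3))² = (-11 + √107/3)²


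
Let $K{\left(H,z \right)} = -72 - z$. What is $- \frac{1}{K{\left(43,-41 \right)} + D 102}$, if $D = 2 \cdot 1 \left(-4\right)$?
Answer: $\frac{1}{847} \approx 0.0011806$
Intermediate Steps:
$D = -8$ ($D = 2 \left(-4\right) = -8$)
$- \frac{1}{K{\left(43,-41 \right)} + D 102} = - \frac{1}{\left(-72 - -41\right) - 816} = - \frac{1}{\left(-72 + 41\right) - 816} = - \frac{1}{-31 - 816} = - \frac{1}{-847} = \left(-1\right) \left(- \frac{1}{847}\right) = \frac{1}{847}$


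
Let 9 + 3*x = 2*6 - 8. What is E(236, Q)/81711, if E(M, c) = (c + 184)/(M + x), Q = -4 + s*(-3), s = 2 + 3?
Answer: 55/6382537 ≈ 8.6173e-6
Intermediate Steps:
s = 5
Q = -19 (Q = -4 + 5*(-3) = -4 - 15 = -19)
x = -5/3 (x = -3 + (2*6 - 8)/3 = -3 + (12 - 8)/3 = -3 + (⅓)*4 = -3 + 4/3 = -5/3 ≈ -1.6667)
E(M, c) = (184 + c)/(-5/3 + M) (E(M, c) = (c + 184)/(M - 5/3) = (184 + c)/(-5/3 + M))
E(236, Q)/81711 = (3*(184 - 19)/(-5 + 3*236))/81711 = (3*165/(-5 + 708))*(1/81711) = (3*165/703)*(1/81711) = (3*(1/703)*165)*(1/81711) = (495/703)*(1/81711) = 55/6382537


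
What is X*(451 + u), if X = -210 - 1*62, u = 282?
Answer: -199376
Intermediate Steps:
X = -272 (X = -210 - 62 = -272)
X*(451 + u) = -272*(451 + 282) = -272*733 = -199376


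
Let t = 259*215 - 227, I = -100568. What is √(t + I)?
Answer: I*√45110 ≈ 212.39*I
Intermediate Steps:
t = 55458 (t = 55685 - 227 = 55458)
√(t + I) = √(55458 - 100568) = √(-45110) = I*√45110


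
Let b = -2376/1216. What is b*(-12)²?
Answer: -5346/19 ≈ -281.37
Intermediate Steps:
b = -297/152 (b = -2376*1/1216 = -297/152 ≈ -1.9539)
b*(-12)² = -297/152*(-12)² = -297/152*144 = -5346/19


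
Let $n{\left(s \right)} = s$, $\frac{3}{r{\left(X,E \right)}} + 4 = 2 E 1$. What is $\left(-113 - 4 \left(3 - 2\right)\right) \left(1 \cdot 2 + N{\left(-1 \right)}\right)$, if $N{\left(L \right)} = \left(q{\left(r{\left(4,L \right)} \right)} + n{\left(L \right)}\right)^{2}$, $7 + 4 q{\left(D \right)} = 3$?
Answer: $-702$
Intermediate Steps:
$r{\left(X,E \right)} = \frac{3}{-4 + 2 E}$ ($r{\left(X,E \right)} = \frac{3}{-4 + 2 E 1} = \frac{3}{-4 + 2 E}$)
$q{\left(D \right)} = -1$ ($q{\left(D \right)} = - \frac{7}{4} + \frac{1}{4} \cdot 3 = - \frac{7}{4} + \frac{3}{4} = -1$)
$N{\left(L \right)} = \left(-1 + L\right)^{2}$
$\left(-113 - 4 \left(3 - 2\right)\right) \left(1 \cdot 2 + N{\left(-1 \right)}\right) = \left(-113 - 4 \left(3 - 2\right)\right) \left(1 \cdot 2 + \left(-1 - 1\right)^{2}\right) = \left(-113 - 4\right) \left(2 + \left(-2\right)^{2}\right) = \left(-113 - 4\right) \left(2 + 4\right) = \left(-117\right) 6 = -702$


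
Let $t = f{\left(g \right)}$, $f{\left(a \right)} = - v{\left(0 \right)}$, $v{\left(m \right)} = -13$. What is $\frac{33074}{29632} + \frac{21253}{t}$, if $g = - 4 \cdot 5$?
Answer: $\frac{315099429}{192608} \approx 1636.0$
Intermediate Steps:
$g = -20$ ($g = \left(-1\right) 20 = -20$)
$f{\left(a \right)} = 13$ ($f{\left(a \right)} = \left(-1\right) \left(-13\right) = 13$)
$t = 13$
$\frac{33074}{29632} + \frac{21253}{t} = \frac{33074}{29632} + \frac{21253}{13} = 33074 \cdot \frac{1}{29632} + 21253 \cdot \frac{1}{13} = \frac{16537}{14816} + \frac{21253}{13} = \frac{315099429}{192608}$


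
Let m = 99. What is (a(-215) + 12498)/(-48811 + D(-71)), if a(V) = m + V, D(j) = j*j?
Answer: -6191/21885 ≈ -0.28289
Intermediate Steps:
D(j) = j**2
a(V) = 99 + V
(a(-215) + 12498)/(-48811 + D(-71)) = ((99 - 215) + 12498)/(-48811 + (-71)**2) = (-116 + 12498)/(-48811 + 5041) = 12382/(-43770) = 12382*(-1/43770) = -6191/21885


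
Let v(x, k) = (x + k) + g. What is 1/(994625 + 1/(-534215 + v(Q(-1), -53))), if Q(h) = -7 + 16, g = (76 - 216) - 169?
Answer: 534568/531694696999 ≈ 1.0054e-6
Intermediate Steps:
g = -309 (g = -140 - 169 = -309)
Q(h) = 9
v(x, k) = -309 + k + x (v(x, k) = (x + k) - 309 = (k + x) - 309 = -309 + k + x)
1/(994625 + 1/(-534215 + v(Q(-1), -53))) = 1/(994625 + 1/(-534215 + (-309 - 53 + 9))) = 1/(994625 + 1/(-534215 - 353)) = 1/(994625 + 1/(-534568)) = 1/(994625 - 1/534568) = 1/(531694696999/534568) = 534568/531694696999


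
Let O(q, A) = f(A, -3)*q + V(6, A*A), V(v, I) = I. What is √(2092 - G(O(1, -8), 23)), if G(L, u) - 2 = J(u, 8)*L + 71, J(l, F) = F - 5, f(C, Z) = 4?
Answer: 11*√15 ≈ 42.603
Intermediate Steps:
O(q, A) = A² + 4*q (O(q, A) = 4*q + A*A = 4*q + A² = A² + 4*q)
J(l, F) = -5 + F
G(L, u) = 73 + 3*L (G(L, u) = 2 + ((-5 + 8)*L + 71) = 2 + (3*L + 71) = 2 + (71 + 3*L) = 73 + 3*L)
√(2092 - G(O(1, -8), 23)) = √(2092 - (73 + 3*((-8)² + 4*1))) = √(2092 - (73 + 3*(64 + 4))) = √(2092 - (73 + 3*68)) = √(2092 - (73 + 204)) = √(2092 - 1*277) = √(2092 - 277) = √1815 = 11*√15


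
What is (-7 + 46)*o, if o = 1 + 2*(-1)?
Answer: -39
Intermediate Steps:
o = -1 (o = 1 - 2 = -1)
(-7 + 46)*o = (-7 + 46)*(-1) = 39*(-1) = -39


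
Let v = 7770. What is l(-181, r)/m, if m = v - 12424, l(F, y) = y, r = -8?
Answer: 4/2327 ≈ 0.0017190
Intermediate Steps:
m = -4654 (m = 7770 - 12424 = -4654)
l(-181, r)/m = -8/(-4654) = -8*(-1/4654) = 4/2327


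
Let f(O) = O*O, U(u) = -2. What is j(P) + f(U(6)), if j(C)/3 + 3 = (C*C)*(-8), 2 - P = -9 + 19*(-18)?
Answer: -2990621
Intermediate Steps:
f(O) = O²
P = 353 (P = 2 - (-9 + 19*(-18)) = 2 - (-9 - 342) = 2 - 1*(-351) = 2 + 351 = 353)
j(C) = -9 - 24*C² (j(C) = -9 + 3*((C*C)*(-8)) = -9 + 3*(C²*(-8)) = -9 + 3*(-8*C²) = -9 - 24*C²)
j(P) + f(U(6)) = (-9 - 24*353²) + (-2)² = (-9 - 24*124609) + 4 = (-9 - 2990616) + 4 = -2990625 + 4 = -2990621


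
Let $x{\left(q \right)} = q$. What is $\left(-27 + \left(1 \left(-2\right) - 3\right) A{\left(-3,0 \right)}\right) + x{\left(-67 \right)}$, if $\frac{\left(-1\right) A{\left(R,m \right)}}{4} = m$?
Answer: $-94$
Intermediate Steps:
$A{\left(R,m \right)} = - 4 m$
$\left(-27 + \left(1 \left(-2\right) - 3\right) A{\left(-3,0 \right)}\right) + x{\left(-67 \right)} = \left(-27 + \left(1 \left(-2\right) - 3\right) \left(\left(-4\right) 0\right)\right) - 67 = \left(-27 + \left(-2 - 3\right) 0\right) - 67 = \left(-27 - 0\right) - 67 = \left(-27 + 0\right) - 67 = -27 - 67 = -94$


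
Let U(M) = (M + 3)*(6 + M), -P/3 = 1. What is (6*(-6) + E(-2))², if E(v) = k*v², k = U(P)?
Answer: 1296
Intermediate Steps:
P = -3 (P = -3*1 = -3)
U(M) = (3 + M)*(6 + M)
k = 0 (k = 18 + (-3)² + 9*(-3) = 18 + 9 - 27 = 0)
E(v) = 0 (E(v) = 0*v² = 0)
(6*(-6) + E(-2))² = (6*(-6) + 0)² = (-36 + 0)² = (-36)² = 1296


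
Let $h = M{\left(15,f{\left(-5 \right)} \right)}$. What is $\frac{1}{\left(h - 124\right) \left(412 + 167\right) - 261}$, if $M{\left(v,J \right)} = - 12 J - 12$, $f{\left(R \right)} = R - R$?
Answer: $- \frac{1}{79005} \approx -1.2657 \cdot 10^{-5}$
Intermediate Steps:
$f{\left(R \right)} = 0$
$M{\left(v,J \right)} = -12 - 12 J$
$h = -12$ ($h = -12 - 0 = -12 + 0 = -12$)
$\frac{1}{\left(h - 124\right) \left(412 + 167\right) - 261} = \frac{1}{\left(-12 - 124\right) \left(412 + 167\right) - 261} = \frac{1}{\left(-136\right) 579 - 261} = \frac{1}{-78744 - 261} = \frac{1}{-79005} = - \frac{1}{79005}$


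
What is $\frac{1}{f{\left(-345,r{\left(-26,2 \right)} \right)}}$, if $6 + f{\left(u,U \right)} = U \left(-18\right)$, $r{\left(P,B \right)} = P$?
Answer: $\frac{1}{462} \approx 0.0021645$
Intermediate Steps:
$f{\left(u,U \right)} = -6 - 18 U$ ($f{\left(u,U \right)} = -6 + U \left(-18\right) = -6 - 18 U$)
$\frac{1}{f{\left(-345,r{\left(-26,2 \right)} \right)}} = \frac{1}{-6 - -468} = \frac{1}{-6 + 468} = \frac{1}{462}$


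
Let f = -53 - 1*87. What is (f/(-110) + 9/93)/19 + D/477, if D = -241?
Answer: -1338680/3090483 ≈ -0.43316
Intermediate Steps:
f = -140 (f = -53 - 87 = -140)
(f/(-110) + 9/93)/19 + D/477 = (-140/(-110) + 9/93)/19 - 241/477 = (-140*(-1/110) + 9*(1/93))*(1/19) - 241*1/477 = (14/11 + 3/31)*(1/19) - 241/477 = (467/341)*(1/19) - 241/477 = 467/6479 - 241/477 = -1338680/3090483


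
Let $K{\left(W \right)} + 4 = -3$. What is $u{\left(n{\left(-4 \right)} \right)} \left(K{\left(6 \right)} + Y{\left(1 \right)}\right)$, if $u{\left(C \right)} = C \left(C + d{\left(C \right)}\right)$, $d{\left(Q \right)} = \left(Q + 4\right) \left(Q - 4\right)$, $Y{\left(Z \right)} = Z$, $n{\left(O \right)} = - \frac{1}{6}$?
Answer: $- \frac{581}{36} \approx -16.139$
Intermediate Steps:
$K{\left(W \right)} = -7$ ($K{\left(W \right)} = -4 - 3 = -7$)
$n{\left(O \right)} = - \frac{1}{6}$ ($n{\left(O \right)} = \left(-1\right) \frac{1}{6} = - \frac{1}{6}$)
$d{\left(Q \right)} = \left(-4 + Q\right) \left(4 + Q\right)$ ($d{\left(Q \right)} = \left(4 + Q\right) \left(-4 + Q\right) = \left(-4 + Q\right) \left(4 + Q\right)$)
$u{\left(C \right)} = C \left(-16 + C + C^{2}\right)$ ($u{\left(C \right)} = C \left(C + \left(-16 + C^{2}\right)\right) = C \left(-16 + C + C^{2}\right)$)
$u{\left(n{\left(-4 \right)} \right)} \left(K{\left(6 \right)} + Y{\left(1 \right)}\right) = - \frac{-16 - \frac{1}{6} + \left(- \frac{1}{6}\right)^{2}}{6} \left(-7 + 1\right) = - \frac{-16 - \frac{1}{6} + \frac{1}{36}}{6} \left(-6\right) = \left(- \frac{1}{6}\right) \left(- \frac{581}{36}\right) \left(-6\right) = \frac{581}{216} \left(-6\right) = - \frac{581}{36}$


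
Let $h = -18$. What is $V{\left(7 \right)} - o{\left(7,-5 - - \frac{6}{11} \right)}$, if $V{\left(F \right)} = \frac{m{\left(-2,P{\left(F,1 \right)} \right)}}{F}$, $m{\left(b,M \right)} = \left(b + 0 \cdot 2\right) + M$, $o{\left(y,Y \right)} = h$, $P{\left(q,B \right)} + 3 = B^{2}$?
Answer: $\frac{122}{7} \approx 17.429$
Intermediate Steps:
$P{\left(q,B \right)} = -3 + B^{2}$
$o{\left(y,Y \right)} = -18$
$m{\left(b,M \right)} = M + b$ ($m{\left(b,M \right)} = \left(b + 0\right) + M = b + M = M + b$)
$V{\left(F \right)} = - \frac{4}{F}$ ($V{\left(F \right)} = \frac{\left(-3 + 1^{2}\right) - 2}{F} = \frac{\left(-3 + 1\right) - 2}{F} = \frac{-2 - 2}{F} = - \frac{4}{F}$)
$V{\left(7 \right)} - o{\left(7,-5 - - \frac{6}{11} \right)} = - \frac{4}{7} - -18 = \left(-4\right) \frac{1}{7} + 18 = - \frac{4}{7} + 18 = \frac{122}{7}$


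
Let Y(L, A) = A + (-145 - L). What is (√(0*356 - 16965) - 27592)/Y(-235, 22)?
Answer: -3449/14 + 3*I*√1885/112 ≈ -246.36 + 1.1629*I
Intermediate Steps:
Y(L, A) = -145 + A - L
(√(0*356 - 16965) - 27592)/Y(-235, 22) = (√(0*356 - 16965) - 27592)/(-145 + 22 - 1*(-235)) = (√(0 - 16965) - 27592)/(-145 + 22 + 235) = (√(-16965) - 27592)/112 = (3*I*√1885 - 27592)*(1/112) = (-27592 + 3*I*√1885)*(1/112) = -3449/14 + 3*I*√1885/112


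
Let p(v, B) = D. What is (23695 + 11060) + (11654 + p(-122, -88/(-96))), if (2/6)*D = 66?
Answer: 46607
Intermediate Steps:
D = 198 (D = 3*66 = 198)
p(v, B) = 198
(23695 + 11060) + (11654 + p(-122, -88/(-96))) = (23695 + 11060) + (11654 + 198) = 34755 + 11852 = 46607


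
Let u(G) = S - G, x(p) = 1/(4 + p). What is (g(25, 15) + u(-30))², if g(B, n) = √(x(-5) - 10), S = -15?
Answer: (15 + I*√11)² ≈ 214.0 + 99.499*I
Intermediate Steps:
u(G) = -15 - G
g(B, n) = I*√11 (g(B, n) = √(1/(4 - 5) - 10) = √(1/(-1) - 10) = √(-1 - 10) = √(-11) = I*√11)
(g(25, 15) + u(-30))² = (I*√11 + (-15 - 1*(-30)))² = (I*√11 + (-15 + 30))² = (I*√11 + 15)² = (15 + I*√11)²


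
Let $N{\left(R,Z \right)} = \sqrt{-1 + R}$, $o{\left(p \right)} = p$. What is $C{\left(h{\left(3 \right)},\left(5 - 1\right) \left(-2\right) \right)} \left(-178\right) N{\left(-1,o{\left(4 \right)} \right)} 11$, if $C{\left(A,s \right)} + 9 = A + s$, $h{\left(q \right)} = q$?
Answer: $27412 i \sqrt{2} \approx 38766.0 i$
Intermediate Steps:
$C{\left(A,s \right)} = -9 + A + s$ ($C{\left(A,s \right)} = -9 + \left(A + s\right) = -9 + A + s$)
$C{\left(h{\left(3 \right)},\left(5 - 1\right) \left(-2\right) \right)} \left(-178\right) N{\left(-1,o{\left(4 \right)} \right)} 11 = \left(-9 + 3 + \left(5 - 1\right) \left(-2\right)\right) \left(-178\right) \sqrt{-1 - 1} \cdot 11 = \left(-9 + 3 + 4 \left(-2\right)\right) \left(-178\right) \sqrt{-2} \cdot 11 = \left(-9 + 3 - 8\right) \left(-178\right) i \sqrt{2} \cdot 11 = \left(-14\right) \left(-178\right) 11 i \sqrt{2} = 2492 \cdot 11 i \sqrt{2} = 27412 i \sqrt{2}$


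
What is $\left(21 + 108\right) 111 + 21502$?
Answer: $35821$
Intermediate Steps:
$\left(21 + 108\right) 111 + 21502 = 129 \cdot 111 + 21502 = 14319 + 21502 = 35821$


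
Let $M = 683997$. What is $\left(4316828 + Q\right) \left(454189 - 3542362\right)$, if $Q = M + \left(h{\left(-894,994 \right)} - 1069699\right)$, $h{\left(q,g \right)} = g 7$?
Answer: $-12161484680532$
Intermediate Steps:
$h{\left(q,g \right)} = 7 g$
$Q = -378744$ ($Q = 683997 + \left(7 \cdot 994 - 1069699\right) = 683997 + \left(6958 - 1069699\right) = 683997 - 1062741 = -378744$)
$\left(4316828 + Q\right) \left(454189 - 3542362\right) = \left(4316828 - 378744\right) \left(454189 - 3542362\right) = 3938084 \left(-3088173\right) = -12161484680532$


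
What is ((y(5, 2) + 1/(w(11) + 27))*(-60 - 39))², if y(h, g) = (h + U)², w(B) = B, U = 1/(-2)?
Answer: 23274248481/5776 ≈ 4.0295e+6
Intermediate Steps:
U = -½ (U = 1*(-½) = -½ ≈ -0.50000)
y(h, g) = (-½ + h)² (y(h, g) = (h - ½)² = (-½ + h)²)
((y(5, 2) + 1/(w(11) + 27))*(-60 - 39))² = (((-1 + 2*5)²/4 + 1/(11 + 27))*(-60 - 39))² = (((-1 + 10)²/4 + 1/38)*(-99))² = (((¼)*9² + 1/38)*(-99))² = (((¼)*81 + 1/38)*(-99))² = ((81/4 + 1/38)*(-99))² = ((1541/76)*(-99))² = (-152559/76)² = 23274248481/5776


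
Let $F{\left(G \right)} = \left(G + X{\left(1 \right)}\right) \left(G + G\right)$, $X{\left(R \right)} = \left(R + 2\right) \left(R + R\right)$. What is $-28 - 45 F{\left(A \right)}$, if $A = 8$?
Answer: $-10108$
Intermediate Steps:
$X{\left(R \right)} = 2 R \left(2 + R\right)$ ($X{\left(R \right)} = \left(2 + R\right) 2 R = 2 R \left(2 + R\right)$)
$F{\left(G \right)} = 2 G \left(6 + G\right)$ ($F{\left(G \right)} = \left(G + 2 \cdot 1 \left(2 + 1\right)\right) \left(G + G\right) = \left(G + 2 \cdot 1 \cdot 3\right) 2 G = \left(G + 6\right) 2 G = \left(6 + G\right) 2 G = 2 G \left(6 + G\right)$)
$-28 - 45 F{\left(A \right)} = -28 - 45 \cdot 2 \cdot 8 \left(6 + 8\right) = -28 - 45 \cdot 2 \cdot 8 \cdot 14 = -28 - 10080 = -10108$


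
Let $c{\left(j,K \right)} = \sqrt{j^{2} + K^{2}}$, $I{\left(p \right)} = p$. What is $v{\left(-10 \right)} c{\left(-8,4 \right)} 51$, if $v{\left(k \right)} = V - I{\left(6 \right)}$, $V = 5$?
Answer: $- 204 \sqrt{5} \approx -456.16$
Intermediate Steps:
$c{\left(j,K \right)} = \sqrt{K^{2} + j^{2}}$
$v{\left(k \right)} = -1$ ($v{\left(k \right)} = 5 - 6 = -1$)
$v{\left(-10 \right)} c{\left(-8,4 \right)} 51 = - \sqrt{4^{2} + \left(-8\right)^{2}} \cdot 51 = - \sqrt{16 + 64} \cdot 51 = - \sqrt{80} \cdot 51 = - 4 \sqrt{5} \cdot 51 = - 204 \sqrt{5}$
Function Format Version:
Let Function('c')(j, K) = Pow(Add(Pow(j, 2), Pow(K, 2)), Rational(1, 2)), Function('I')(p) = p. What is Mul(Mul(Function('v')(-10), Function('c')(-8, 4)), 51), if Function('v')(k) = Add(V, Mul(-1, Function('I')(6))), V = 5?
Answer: Mul(-204, Pow(5, Rational(1, 2))) ≈ -456.16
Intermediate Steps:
Function('c')(j, K) = Pow(Add(Pow(K, 2), Pow(j, 2)), Rational(1, 2))
Function('v')(k) = -1 (Function('v')(k) = Add(5, Mul(-1, 6)) = Add(5, -6) = -1)
Mul(Mul(Function('v')(-10), Function('c')(-8, 4)), 51) = Mul(Mul(-1, Pow(Add(Pow(4, 2), Pow(-8, 2)), Rational(1, 2))), 51) = Mul(Mul(-1, Pow(Add(16, 64), Rational(1, 2))), 51) = Mul(Mul(-1, Pow(80, Rational(1, 2))), 51) = Mul(Mul(-1, Mul(4, Pow(5, Rational(1, 2)))), 51) = Mul(Mul(-4, Pow(5, Rational(1, 2))), 51) = Mul(-204, Pow(5, Rational(1, 2)))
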